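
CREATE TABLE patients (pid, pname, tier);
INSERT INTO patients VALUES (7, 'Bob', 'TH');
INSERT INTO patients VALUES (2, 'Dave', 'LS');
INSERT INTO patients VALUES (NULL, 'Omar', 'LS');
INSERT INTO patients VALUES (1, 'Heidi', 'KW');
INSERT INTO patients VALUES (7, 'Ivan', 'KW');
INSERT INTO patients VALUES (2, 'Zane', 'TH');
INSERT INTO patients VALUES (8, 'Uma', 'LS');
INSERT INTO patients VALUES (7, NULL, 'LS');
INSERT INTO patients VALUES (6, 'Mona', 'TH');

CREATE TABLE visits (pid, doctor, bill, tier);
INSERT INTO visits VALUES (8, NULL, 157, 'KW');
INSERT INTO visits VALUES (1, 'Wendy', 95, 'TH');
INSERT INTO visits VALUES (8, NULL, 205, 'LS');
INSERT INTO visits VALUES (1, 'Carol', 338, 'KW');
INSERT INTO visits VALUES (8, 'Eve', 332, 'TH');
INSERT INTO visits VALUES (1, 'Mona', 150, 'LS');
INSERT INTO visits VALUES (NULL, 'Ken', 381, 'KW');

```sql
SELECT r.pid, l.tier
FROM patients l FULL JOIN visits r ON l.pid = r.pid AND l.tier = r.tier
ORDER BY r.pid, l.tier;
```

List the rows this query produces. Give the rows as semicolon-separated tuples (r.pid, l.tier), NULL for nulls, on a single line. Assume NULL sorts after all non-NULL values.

FULL OUTER JOIN keeps every row from both sides; unmatched rows get NULL for the other side's columns.
Matching on l.pid = r.pid AND l.tier = r.tier. A NULL in a compared column never satisfies the condition.
- l row (pid=7, tier=TH): no match → kept, r columns NULL.
- l row (pid=2, tier=LS): no match → kept, r columns NULL.
- l row (pid=NULL, tier=LS): no match → kept, r columns NULL.
- l row (pid=1, tier=KW): matches 1 r row(s) → 1 output row(s).
- l row (pid=7, tier=KW): no match → kept, r columns NULL.
- l row (pid=2, tier=TH): no match → kept, r columns NULL.
- l row (pid=8, tier=LS): matches 1 r row(s) → 1 output row(s).
- l row (pid=7, tier=LS): no match → kept, r columns NULL.
- l row (pid=6, tier=TH): no match → kept, r columns NULL.
- 5 row(s) from r found no l partner → padded with NULL.

(1, KW); (1, NULL); (1, NULL); (8, LS); (8, NULL); (8, NULL); (NULL, KW); (NULL, LS); (NULL, LS); (NULL, LS); (NULL, TH); (NULL, TH); (NULL, TH); (NULL, NULL)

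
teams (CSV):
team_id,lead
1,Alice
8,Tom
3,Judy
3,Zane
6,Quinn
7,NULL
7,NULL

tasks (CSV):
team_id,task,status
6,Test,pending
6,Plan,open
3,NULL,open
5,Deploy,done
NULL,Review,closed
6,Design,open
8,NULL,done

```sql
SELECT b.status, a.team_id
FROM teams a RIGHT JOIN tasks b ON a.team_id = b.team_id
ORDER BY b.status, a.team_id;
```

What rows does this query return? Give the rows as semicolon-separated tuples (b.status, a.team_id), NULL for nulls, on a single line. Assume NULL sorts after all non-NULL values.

(closed, NULL); (done, 8); (done, NULL); (open, 3); (open, 3); (open, 6); (open, 6); (pending, 6)

RIGHT JOIN keeps every row from `tasks`; unmatched rows get NULL for `teams`'s columns.
Matching on a.team_id = b.team_id. A NULL in a compared column never satisfies the condition.
- a[0] team_id=1 → no match.
- a[1] team_id=8 → 1 match(es) in b → 1 row(s).
- a[2] team_id=3 → 1 match(es) in b → 1 row(s).
- a[3] team_id=3 → 1 match(es) in b → 1 row(s).
- a[4] team_id=6 → 3 match(es) in b → 3 row(s).
- a[5] team_id=7 → no match.
- a[6] team_id=7 → no match.
- 2 row(s) from b found no a partner → padded with NULL.
After projecting and ordering:
b.status | a.team_id
closed | NULL
done | 8
done | NULL
open | 3
open | 3
open | 6
open | 6
pending | 6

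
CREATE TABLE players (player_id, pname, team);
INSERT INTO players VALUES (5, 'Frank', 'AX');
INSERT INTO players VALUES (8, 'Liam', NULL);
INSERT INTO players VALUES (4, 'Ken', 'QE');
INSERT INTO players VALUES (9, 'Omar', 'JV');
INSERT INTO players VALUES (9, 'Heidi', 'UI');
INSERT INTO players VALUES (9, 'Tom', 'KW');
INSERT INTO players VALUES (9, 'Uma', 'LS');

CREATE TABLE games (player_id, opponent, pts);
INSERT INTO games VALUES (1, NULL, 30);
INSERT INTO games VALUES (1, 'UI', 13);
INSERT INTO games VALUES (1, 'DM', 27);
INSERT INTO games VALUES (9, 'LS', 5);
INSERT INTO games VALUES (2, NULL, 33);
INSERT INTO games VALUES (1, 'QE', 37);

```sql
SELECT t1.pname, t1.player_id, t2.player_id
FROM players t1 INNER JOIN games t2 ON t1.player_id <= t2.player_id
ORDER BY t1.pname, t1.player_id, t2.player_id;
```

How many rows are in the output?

INNER JOIN keeps only pairs where the ON condition holds.
Matching on t1.player_id <= t2.player_id.
Matched pairs: 7.
Total: 7 rows.

7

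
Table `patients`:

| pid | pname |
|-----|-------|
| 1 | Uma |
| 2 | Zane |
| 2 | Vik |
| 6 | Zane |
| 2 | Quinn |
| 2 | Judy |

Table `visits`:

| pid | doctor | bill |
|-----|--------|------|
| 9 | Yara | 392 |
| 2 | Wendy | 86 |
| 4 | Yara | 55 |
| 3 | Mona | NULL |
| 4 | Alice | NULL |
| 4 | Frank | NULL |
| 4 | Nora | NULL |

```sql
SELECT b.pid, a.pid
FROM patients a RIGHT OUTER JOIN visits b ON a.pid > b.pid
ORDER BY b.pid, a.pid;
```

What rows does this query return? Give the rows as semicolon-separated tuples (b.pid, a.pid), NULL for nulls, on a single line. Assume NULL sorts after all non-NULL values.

(2, 6); (3, 6); (4, 6); (4, 6); (4, 6); (4, 6); (9, NULL)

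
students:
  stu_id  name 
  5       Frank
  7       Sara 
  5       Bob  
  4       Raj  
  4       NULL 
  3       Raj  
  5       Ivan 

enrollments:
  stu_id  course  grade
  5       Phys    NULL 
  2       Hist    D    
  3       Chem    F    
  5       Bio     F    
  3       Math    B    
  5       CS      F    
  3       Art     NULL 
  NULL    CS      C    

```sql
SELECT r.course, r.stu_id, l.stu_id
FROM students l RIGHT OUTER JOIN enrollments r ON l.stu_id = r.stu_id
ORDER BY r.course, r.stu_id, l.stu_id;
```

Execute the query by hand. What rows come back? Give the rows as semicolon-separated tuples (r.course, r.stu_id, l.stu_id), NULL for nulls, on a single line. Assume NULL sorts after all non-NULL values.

RIGHT JOIN keeps every row from `enrollments`; unmatched rows get NULL for `students`'s columns.
Matching on l.stu_id = r.stu_id. A NULL in a compared column never satisfies the condition.
- l (stu_id=5) pairs with 3 row(s) of r.
- l (stu_id=7) has no partner in r.
- l (stu_id=5) pairs with 3 row(s) of r.
- l (stu_id=4) has no partner in r.
- l (stu_id=4) has no partner in r.
- l (stu_id=3) pairs with 3 row(s) of r.
- l (stu_id=5) pairs with 3 row(s) of r.
- plus 2 unmatched r row(s), each kept with NULL l columns.

(Art, 3, 3); (Bio, 5, 5); (Bio, 5, 5); (Bio, 5, 5); (CS, 5, 5); (CS, 5, 5); (CS, 5, 5); (CS, NULL, NULL); (Chem, 3, 3); (Hist, 2, NULL); (Math, 3, 3); (Phys, 5, 5); (Phys, 5, 5); (Phys, 5, 5)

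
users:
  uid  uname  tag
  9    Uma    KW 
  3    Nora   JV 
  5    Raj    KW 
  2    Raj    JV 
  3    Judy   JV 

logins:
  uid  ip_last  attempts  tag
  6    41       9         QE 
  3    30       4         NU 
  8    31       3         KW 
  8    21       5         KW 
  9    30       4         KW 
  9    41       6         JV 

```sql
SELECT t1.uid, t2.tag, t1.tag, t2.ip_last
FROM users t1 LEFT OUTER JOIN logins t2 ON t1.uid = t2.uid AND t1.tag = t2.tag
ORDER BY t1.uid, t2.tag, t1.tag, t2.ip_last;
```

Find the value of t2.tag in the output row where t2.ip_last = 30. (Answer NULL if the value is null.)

LEFT JOIN keeps every row from `users`; unmatched rows get NULL for `logins`'s columns.
Matching on t1.uid = t2.uid AND t1.tag = t2.tag.
Matched pairs: 1; unmatched t1 rows kept: 4.

KW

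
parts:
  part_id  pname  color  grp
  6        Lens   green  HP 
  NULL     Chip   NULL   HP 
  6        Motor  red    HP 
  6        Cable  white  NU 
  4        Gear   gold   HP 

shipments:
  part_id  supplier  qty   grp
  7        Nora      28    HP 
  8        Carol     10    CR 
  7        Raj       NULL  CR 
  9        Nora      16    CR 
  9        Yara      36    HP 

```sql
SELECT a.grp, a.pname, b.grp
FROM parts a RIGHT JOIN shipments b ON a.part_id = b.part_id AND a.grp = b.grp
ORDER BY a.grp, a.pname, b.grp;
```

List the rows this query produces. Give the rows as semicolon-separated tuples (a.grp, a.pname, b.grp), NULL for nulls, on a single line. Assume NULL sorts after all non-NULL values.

RIGHT JOIN keeps every row from `shipments`; unmatched rows get NULL for `parts`'s columns.
Matching on a.part_id = b.part_id AND a.grp = b.grp. A NULL in a compared column never satisfies the condition.
- a (part_id=6, grp=HP) has no partner in b.
- a (part_id=NULL, grp=HP) has no partner in b.
- a (part_id=6, grp=HP) has no partner in b.
- a (part_id=6, grp=NU) has no partner in b.
- a (part_id=4, grp=HP) has no partner in b.
- 5 b row(s) had no a match → kept, a columns NULL.
After projecting and ordering:
a.grp | a.pname | b.grp
NULL | NULL | CR
NULL | NULL | CR
NULL | NULL | CR
NULL | NULL | HP
NULL | NULL | HP

(NULL, NULL, CR); (NULL, NULL, CR); (NULL, NULL, CR); (NULL, NULL, HP); (NULL, NULL, HP)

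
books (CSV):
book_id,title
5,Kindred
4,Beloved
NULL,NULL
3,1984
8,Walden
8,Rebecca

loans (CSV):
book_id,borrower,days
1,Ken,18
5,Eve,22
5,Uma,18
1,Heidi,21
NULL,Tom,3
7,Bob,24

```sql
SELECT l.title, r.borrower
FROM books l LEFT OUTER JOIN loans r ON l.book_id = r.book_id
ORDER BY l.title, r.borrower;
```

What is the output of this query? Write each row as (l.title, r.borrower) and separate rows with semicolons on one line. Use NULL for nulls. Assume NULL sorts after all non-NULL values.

(1984, NULL); (Beloved, NULL); (Kindred, Eve); (Kindred, Uma); (Rebecca, NULL); (Walden, NULL); (NULL, NULL)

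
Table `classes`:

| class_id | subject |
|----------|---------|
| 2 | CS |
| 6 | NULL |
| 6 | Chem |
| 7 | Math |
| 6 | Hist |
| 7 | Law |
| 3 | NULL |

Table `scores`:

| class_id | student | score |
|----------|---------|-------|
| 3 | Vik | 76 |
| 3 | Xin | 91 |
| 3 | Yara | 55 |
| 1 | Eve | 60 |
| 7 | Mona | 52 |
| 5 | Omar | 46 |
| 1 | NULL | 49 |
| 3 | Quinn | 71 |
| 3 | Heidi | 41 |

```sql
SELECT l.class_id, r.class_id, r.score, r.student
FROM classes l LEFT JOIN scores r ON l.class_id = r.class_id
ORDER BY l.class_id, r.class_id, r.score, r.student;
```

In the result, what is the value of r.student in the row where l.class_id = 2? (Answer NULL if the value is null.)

LEFT JOIN keeps every row from `classes`; unmatched rows get NULL for `scores`'s columns.
Matching on l.class_id = r.class_id.
- class_id=2: no r row matches, row kept with r columns NULL.
- class_id=6: no r row matches, row kept with r columns NULL.
- class_id=6: no r row matches, row kept with r columns NULL.
- class_id=7: 1 matching r row(s), so 1 row(s) emitted.
- class_id=6: no r row matches, row kept with r columns NULL.
- class_id=7: 1 matching r row(s), so 1 row(s) emitted.
- class_id=3: 5 matching r row(s), so 5 row(s) emitted.

NULL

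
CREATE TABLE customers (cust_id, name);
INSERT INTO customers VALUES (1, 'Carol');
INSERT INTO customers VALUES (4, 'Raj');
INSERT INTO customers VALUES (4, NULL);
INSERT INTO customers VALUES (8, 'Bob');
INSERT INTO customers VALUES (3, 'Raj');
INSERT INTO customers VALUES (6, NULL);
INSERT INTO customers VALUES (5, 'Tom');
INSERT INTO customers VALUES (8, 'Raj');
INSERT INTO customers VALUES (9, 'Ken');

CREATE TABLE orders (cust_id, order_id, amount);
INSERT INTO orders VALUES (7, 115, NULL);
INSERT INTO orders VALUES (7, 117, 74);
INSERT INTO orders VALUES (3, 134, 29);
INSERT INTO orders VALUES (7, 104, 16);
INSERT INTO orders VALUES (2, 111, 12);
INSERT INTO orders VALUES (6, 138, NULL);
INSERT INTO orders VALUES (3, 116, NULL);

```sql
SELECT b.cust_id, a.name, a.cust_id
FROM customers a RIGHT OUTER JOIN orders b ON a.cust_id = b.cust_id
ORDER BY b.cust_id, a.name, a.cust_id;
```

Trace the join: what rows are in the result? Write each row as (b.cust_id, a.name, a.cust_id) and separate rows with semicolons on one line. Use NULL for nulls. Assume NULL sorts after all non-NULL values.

(2, NULL, NULL); (3, Raj, 3); (3, Raj, 3); (6, NULL, 6); (7, NULL, NULL); (7, NULL, NULL); (7, NULL, NULL)

RIGHT JOIN keeps every row from `orders`; unmatched rows get NULL for `customers`'s columns.
Matching on a.cust_id = b.cust_id.
- a row (cust_id=1): no match.
- a row (cust_id=4): no match.
- a row (cust_id=4): no match.
- a row (cust_id=8): no match.
- a row (cust_id=3): matches 2 b row(s) → 2 output row(s).
- a row (cust_id=6): matches 1 b row(s) → 1 output row(s).
- a row (cust_id=5): no match.
- a row (cust_id=8): no match.
- a row (cust_id=9): no match.
- 4 row(s) from b found no a partner → padded with NULL.
After projecting and ordering:
b.cust_id | a.name | a.cust_id
2 | NULL | NULL
3 | Raj | 3
3 | Raj | 3
6 | NULL | 6
7 | NULL | NULL
7 | NULL | NULL
7 | NULL | NULL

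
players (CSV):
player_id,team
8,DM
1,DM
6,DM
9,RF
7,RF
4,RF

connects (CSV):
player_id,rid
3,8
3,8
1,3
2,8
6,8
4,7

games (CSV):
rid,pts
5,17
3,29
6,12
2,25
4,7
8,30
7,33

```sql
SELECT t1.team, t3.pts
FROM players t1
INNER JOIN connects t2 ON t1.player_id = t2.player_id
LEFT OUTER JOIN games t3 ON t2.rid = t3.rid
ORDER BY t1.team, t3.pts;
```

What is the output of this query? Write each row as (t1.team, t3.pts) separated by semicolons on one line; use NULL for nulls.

Joins associate left-to-right: players INNER JOIN connects on player_id gives 3 intermediate row(s).
Then LEFT JOIN `games t3` on rid: each of those 3 rows is kept; rows whose t2.rid has no match in t3 get NULL for t3's columns.

(DM, 29); (DM, 30); (RF, 33)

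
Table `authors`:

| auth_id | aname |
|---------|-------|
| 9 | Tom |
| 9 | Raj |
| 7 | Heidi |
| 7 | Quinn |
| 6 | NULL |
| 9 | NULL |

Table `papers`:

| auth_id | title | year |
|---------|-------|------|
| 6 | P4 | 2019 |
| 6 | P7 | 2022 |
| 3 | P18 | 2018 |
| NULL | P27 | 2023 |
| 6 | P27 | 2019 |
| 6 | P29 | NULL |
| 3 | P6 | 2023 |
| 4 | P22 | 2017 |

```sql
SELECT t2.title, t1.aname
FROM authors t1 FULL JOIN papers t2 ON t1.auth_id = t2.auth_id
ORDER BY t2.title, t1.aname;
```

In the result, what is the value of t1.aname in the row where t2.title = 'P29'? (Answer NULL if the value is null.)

FULL OUTER JOIN keeps every row from both sides; unmatched rows get NULL for the other side's columns.
Matching on t1.auth_id = t2.auth_id. A NULL in a compared column never satisfies the condition.
Matched pairs: 4; unmatched t1 rows kept: 5; unmatched t2 rows kept: 4.

NULL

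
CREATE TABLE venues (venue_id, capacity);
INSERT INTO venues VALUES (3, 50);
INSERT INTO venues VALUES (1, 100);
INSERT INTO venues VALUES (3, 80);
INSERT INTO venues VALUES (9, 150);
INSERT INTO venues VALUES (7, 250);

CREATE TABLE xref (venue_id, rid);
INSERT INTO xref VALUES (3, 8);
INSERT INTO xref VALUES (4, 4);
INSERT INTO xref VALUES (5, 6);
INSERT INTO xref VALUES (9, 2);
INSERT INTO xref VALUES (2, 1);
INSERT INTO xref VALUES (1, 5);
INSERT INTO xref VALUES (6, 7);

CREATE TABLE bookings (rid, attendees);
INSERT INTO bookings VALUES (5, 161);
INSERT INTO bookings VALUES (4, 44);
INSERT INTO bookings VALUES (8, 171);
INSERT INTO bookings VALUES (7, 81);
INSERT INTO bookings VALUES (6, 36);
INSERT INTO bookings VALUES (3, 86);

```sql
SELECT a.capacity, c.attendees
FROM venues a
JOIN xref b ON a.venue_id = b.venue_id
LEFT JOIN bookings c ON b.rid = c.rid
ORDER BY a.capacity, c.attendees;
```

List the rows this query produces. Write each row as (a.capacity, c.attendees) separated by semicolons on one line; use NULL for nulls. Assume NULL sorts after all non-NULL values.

Step 1 — a INNER JOIN b on venue_id → 4 row(s).
Then LEFT JOIN `bookings c` on rid: each of those 4 rows is kept; rows whose b.rid has no match in c get NULL for c's columns.

(50, 171); (80, 171); (100, 161); (150, NULL)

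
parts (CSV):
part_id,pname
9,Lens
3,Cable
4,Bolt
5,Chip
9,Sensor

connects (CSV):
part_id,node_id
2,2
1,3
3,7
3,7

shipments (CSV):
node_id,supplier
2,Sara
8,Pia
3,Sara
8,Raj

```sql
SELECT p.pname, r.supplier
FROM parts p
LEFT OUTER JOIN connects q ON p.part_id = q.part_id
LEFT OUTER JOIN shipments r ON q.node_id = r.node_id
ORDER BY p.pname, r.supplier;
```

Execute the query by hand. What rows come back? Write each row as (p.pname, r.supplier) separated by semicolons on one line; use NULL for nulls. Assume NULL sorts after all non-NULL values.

(Bolt, NULL); (Cable, NULL); (Cable, NULL); (Chip, NULL); (Lens, NULL); (Sensor, NULL)

Joins associate left-to-right: parts LEFT JOIN connects on part_id gives 6 intermediate row(s).
Then LEFT JOIN `shipments r` on node_id: each of those 6 rows is kept; rows whose q.node_id has no match in r get NULL for r's columns.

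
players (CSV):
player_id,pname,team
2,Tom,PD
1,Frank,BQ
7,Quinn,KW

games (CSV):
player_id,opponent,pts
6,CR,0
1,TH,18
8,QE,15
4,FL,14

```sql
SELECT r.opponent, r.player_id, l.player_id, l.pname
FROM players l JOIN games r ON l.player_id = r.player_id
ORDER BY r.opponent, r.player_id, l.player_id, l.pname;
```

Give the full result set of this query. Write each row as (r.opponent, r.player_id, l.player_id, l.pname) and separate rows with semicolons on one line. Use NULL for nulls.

(TH, 1, 1, Frank)

INNER JOIN keeps only pairs where the ON condition holds.
Matching on l.player_id = r.player_id.
- l[0] player_id=2 → no match; dropped.
- l[1] player_id=1 → 1 match(es) in r → 1 row(s).
- l[2] player_id=7 → no match; dropped.
After projecting and ordering:
r.opponent | r.player_id | l.player_id | l.pname
TH | 1 | 1 | Frank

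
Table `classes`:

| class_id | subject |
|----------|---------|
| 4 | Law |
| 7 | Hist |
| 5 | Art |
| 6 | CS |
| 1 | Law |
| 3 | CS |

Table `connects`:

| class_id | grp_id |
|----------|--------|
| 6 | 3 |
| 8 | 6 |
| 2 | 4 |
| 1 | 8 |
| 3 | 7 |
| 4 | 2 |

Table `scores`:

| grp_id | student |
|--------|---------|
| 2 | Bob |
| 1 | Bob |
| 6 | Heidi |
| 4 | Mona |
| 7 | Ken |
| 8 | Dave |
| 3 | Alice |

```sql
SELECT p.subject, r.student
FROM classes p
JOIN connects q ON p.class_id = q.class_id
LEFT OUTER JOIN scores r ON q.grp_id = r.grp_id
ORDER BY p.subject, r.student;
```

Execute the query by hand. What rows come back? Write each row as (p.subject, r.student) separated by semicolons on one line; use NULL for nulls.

Step 1 — p INNER JOIN q on class_id → 4 row(s).
Then LEFT JOIN `scores r` on grp_id: each of those 4 rows is kept; rows whose q.grp_id has no match in r get NULL for r's columns.

(CS, Alice); (CS, Ken); (Law, Bob); (Law, Dave)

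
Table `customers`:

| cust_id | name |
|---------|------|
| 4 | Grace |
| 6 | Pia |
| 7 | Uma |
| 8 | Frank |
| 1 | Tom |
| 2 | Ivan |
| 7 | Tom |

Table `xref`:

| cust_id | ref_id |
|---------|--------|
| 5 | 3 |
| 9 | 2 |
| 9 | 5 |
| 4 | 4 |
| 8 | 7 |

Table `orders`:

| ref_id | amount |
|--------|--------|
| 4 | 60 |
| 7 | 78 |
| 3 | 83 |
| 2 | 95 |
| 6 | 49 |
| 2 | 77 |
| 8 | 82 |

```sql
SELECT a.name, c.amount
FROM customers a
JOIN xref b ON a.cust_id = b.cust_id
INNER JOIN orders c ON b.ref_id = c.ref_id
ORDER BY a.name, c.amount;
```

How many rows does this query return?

2

Joins associate left-to-right: customers INNER JOIN xref on cust_id gives 2 intermediate row(s).
Then INNER JOIN `orders c` on ref_id: keep only rows whose b.ref_id appears in c.
Result: 2 row(s).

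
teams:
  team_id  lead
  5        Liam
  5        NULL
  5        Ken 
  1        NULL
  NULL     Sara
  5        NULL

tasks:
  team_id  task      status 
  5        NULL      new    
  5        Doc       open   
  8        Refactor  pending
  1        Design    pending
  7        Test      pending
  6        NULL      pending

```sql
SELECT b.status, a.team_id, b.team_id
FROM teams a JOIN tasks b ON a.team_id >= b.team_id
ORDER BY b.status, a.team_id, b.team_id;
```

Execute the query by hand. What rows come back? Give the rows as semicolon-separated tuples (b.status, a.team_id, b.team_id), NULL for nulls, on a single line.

INNER JOIN keeps only pairs where the ON condition holds.
Matching on a.team_id >= b.team_id. A NULL in a compared column never satisfies the condition.
Matched pairs: 13.

(new, 5, 5); (new, 5, 5); (new, 5, 5); (new, 5, 5); (open, 5, 5); (open, 5, 5); (open, 5, 5); (open, 5, 5); (pending, 1, 1); (pending, 5, 1); (pending, 5, 1); (pending, 5, 1); (pending, 5, 1)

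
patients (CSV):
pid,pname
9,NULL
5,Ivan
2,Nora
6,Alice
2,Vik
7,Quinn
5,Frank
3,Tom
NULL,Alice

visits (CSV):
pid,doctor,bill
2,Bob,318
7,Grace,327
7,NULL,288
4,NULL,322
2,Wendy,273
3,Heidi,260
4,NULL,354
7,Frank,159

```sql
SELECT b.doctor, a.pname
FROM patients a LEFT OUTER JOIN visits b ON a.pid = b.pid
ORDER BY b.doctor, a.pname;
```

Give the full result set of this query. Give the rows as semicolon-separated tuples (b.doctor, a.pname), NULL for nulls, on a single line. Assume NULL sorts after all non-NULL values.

(Bob, Nora); (Bob, Vik); (Frank, Quinn); (Grace, Quinn); (Heidi, Tom); (Wendy, Nora); (Wendy, Vik); (NULL, Alice); (NULL, Alice); (NULL, Frank); (NULL, Ivan); (NULL, Quinn); (NULL, NULL)

LEFT JOIN keeps every row from `patients`; unmatched rows get NULL for `visits`'s columns.
Matching on a.pid = b.pid. A NULL in a compared column never satisfies the condition.
- a row (pid=9): no match → kept, b columns NULL.
- a row (pid=5): no match → kept, b columns NULL.
- a row (pid=2): matches 2 b row(s) → 2 output row(s).
- a row (pid=6): no match → kept, b columns NULL.
- a row (pid=2): matches 2 b row(s) → 2 output row(s).
- a row (pid=7): matches 3 b row(s) → 3 output row(s).
- a row (pid=5): no match → kept, b columns NULL.
- a row (pid=3): matches 1 b row(s) → 1 output row(s).
- a row (pid=NULL): no match → kept, b columns NULL.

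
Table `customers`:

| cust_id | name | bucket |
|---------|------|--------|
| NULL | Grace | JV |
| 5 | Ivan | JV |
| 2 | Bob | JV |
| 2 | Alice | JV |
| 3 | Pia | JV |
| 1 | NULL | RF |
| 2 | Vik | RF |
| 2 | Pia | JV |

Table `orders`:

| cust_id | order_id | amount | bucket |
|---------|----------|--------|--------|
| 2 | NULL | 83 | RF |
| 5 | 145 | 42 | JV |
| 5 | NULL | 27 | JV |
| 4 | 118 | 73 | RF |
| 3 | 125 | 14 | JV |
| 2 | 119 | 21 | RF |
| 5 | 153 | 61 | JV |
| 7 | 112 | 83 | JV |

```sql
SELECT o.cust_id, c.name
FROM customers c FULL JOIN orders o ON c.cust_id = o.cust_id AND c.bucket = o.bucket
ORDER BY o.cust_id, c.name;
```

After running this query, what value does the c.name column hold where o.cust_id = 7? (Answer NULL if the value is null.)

NULL

FULL OUTER JOIN keeps every row from both sides; unmatched rows get NULL for the other side's columns.
Matching on c.cust_id = o.cust_id AND c.bucket = o.bucket. A NULL in a compared column never satisfies the condition.
- c[0] cust_id=NULL, bucket=JV → no match; kept with NULLs on the o side.
- c[1] cust_id=5, bucket=JV → 3 match(es) in o → 3 row(s).
- c[2] cust_id=2, bucket=JV → no match; kept with NULLs on the o side.
- c[3] cust_id=2, bucket=JV → no match; kept with NULLs on the o side.
- c[4] cust_id=3, bucket=JV → 1 match(es) in o → 1 row(s).
- c[5] cust_id=1, bucket=RF → no match; kept with NULLs on the o side.
- c[6] cust_id=2, bucket=RF → 2 match(es) in o → 2 row(s).
- c[7] cust_id=2, bucket=JV → no match; kept with NULLs on the o side.
- 2 o row(s) had no c match → kept, c columns NULL.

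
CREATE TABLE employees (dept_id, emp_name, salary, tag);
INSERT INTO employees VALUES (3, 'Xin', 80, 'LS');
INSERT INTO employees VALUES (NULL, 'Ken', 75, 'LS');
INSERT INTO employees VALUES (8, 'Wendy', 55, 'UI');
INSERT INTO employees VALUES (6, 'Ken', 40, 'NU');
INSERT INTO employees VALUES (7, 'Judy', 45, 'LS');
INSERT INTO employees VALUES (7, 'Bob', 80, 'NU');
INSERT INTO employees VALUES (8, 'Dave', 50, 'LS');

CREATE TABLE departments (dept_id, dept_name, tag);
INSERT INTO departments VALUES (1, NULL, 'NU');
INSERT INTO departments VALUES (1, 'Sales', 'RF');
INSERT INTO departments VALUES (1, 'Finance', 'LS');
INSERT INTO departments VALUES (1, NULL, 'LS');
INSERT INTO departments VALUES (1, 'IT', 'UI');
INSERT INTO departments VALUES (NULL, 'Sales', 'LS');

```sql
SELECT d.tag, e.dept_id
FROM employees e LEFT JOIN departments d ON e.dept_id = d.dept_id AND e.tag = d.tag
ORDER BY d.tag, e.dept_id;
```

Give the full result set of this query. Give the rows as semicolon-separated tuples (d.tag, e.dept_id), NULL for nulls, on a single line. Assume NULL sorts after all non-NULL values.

(NULL, 3); (NULL, 6); (NULL, 7); (NULL, 7); (NULL, 8); (NULL, 8); (NULL, NULL)

LEFT JOIN keeps every row from `employees`; unmatched rows get NULL for `departments`'s columns.
Matching on e.dept_id = d.dept_id AND e.tag = d.tag. A NULL in a compared column never satisfies the condition.
- e (dept_id=3, tag=LS) has no partner → padded with NULL.
- e (dept_id=NULL, tag=LS) has no partner → padded with NULL.
- e (dept_id=8, tag=UI) has no partner → padded with NULL.
- e (dept_id=6, tag=NU) has no partner → padded with NULL.
- e (dept_id=7, tag=LS) has no partner → padded with NULL.
- e (dept_id=7, tag=NU) has no partner → padded with NULL.
- e (dept_id=8, tag=LS) has no partner → padded with NULL.
After projecting and ordering:
d.tag | e.dept_id
NULL | 3
NULL | 6
NULL | 7
NULL | 7
NULL | 8
NULL | 8
NULL | NULL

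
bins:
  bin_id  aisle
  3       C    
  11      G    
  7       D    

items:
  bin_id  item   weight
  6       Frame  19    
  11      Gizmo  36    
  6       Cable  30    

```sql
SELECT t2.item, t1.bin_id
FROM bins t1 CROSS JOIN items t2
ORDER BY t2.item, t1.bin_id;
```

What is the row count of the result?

CROSS JOIN pairs every row of `bins` with every row of `items`: 3 × 3 = 9 rows.

9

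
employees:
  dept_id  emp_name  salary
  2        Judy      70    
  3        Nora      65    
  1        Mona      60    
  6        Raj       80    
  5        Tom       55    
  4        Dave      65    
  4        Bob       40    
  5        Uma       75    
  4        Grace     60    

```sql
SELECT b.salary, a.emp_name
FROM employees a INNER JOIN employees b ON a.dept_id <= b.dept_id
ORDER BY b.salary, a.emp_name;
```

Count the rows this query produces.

INNER JOIN keeps only pairs where the ON condition holds.
Matching on a.dept_id <= b.dept_id.
Matched pairs: 49.
Total: 49 rows.

49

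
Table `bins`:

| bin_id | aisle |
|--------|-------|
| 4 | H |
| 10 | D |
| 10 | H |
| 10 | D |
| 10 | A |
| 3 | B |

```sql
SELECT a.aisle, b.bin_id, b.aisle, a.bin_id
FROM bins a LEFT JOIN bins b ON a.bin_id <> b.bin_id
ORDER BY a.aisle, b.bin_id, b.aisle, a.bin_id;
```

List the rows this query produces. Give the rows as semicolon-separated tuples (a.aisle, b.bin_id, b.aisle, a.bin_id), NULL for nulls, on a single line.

(A, 3, B, 10); (A, 4, H, 10); (B, 4, H, 3); (B, 10, A, 3); (B, 10, D, 3); (B, 10, D, 3); (B, 10, H, 3); (D, 3, B, 10); (D, 3, B, 10); (D, 4, H, 10); (D, 4, H, 10); (H, 3, B, 4); (H, 3, B, 10); (H, 4, H, 10); (H, 10, A, 4); (H, 10, D, 4); (H, 10, D, 4); (H, 10, H, 4)

LEFT JOIN keeps every row from `bins a`; unmatched rows get NULL for `bins b`'s columns.
Matching on a.bin_id <> b.bin_id.
Matched pairs: 18; unmatched a rows kept: 0.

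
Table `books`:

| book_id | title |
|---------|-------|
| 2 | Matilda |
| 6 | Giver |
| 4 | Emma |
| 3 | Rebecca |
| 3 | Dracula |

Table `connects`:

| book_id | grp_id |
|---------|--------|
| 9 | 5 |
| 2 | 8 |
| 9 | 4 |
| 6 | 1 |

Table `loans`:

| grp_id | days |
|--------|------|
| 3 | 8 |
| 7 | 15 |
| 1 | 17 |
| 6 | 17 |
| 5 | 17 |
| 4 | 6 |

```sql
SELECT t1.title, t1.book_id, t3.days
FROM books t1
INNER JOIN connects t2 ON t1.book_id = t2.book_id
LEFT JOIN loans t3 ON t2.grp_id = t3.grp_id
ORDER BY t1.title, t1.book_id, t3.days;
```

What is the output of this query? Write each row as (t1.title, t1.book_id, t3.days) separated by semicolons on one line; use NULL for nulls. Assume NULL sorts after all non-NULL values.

Step 1 — t1 INNER JOIN t2 on book_id → 2 row(s).
Then LEFT JOIN `loans t3` on grp_id: each of those 2 rows is kept; rows whose t2.grp_id has no match in t3 get NULL for t3's columns.

(Giver, 6, 17); (Matilda, 2, NULL)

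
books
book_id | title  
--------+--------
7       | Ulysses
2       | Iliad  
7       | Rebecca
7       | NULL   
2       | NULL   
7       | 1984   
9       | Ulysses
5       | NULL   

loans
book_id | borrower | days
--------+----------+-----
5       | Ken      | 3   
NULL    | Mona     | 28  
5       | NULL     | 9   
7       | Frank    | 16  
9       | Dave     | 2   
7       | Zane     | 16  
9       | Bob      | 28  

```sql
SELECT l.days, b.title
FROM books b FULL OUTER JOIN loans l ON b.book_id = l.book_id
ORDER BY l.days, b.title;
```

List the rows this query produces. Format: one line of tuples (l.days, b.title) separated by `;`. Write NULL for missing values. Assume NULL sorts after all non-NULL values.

(2, Ulysses); (3, NULL); (9, NULL); (16, 1984); (16, 1984); (16, Rebecca); (16, Rebecca); (16, Ulysses); (16, Ulysses); (16, NULL); (16, NULL); (28, Ulysses); (28, NULL); (NULL, Iliad); (NULL, NULL)

FULL OUTER JOIN keeps every row from both sides; unmatched rows get NULL for the other side's columns.
Matching on b.book_id = l.book_id. A NULL in a compared column never satisfies the condition.
- b (book_id=7) pairs with 2 row(s) of l.
- b (book_id=2) has no partner → padded with NULL.
- b (book_id=7) pairs with 2 row(s) of l.
- b (book_id=7) pairs with 2 row(s) of l.
- b (book_id=2) has no partner → padded with NULL.
- b (book_id=7) pairs with 2 row(s) of l.
- b (book_id=9) pairs with 2 row(s) of l.
- b (book_id=5) pairs with 2 row(s) of l.
- 1 row(s) from l found no b partner → padded with NULL.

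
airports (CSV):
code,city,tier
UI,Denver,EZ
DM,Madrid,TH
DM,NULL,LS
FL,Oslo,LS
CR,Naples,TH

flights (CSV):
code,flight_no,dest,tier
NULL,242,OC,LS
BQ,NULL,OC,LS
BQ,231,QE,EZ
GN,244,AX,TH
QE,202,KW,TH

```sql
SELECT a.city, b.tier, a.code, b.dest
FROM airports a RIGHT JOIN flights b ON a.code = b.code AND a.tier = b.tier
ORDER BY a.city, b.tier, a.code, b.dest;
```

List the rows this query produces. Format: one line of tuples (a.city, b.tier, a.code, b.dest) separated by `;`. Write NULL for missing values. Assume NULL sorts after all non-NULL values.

(NULL, EZ, NULL, QE); (NULL, LS, NULL, OC); (NULL, LS, NULL, OC); (NULL, TH, NULL, AX); (NULL, TH, NULL, KW)

RIGHT JOIN keeps every row from `flights`; unmatched rows get NULL for `airports`'s columns.
Matching on a.code = b.code AND a.tier = b.tier. A NULL in a compared column never satisfies the condition.
- a row (code=UI, tier=EZ): no match.
- a row (code=DM, tier=TH): no match.
- a row (code=DM, tier=LS): no match.
- a row (code=FL, tier=LS): no match.
- a row (code=CR, tier=TH): no match.
- 5 row(s) from b found no a partner → padded with NULL.
After projecting and ordering:
a.city | b.tier | a.code | b.dest
NULL | EZ | NULL | QE
NULL | LS | NULL | OC
NULL | LS | NULL | OC
NULL | TH | NULL | AX
NULL | TH | NULL | KW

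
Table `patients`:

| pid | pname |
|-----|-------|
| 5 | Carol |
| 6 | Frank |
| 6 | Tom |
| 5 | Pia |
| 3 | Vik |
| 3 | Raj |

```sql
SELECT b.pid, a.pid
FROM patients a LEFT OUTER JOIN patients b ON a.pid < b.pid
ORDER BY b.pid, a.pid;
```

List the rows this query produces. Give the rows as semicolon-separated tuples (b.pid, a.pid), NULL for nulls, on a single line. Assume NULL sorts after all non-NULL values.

LEFT JOIN keeps every row from `patients a`; unmatched rows get NULL for `patients b`'s columns.
Matching on a.pid < b.pid.
Matched pairs: 12; unmatched a rows kept: 2.

(5, 3); (5, 3); (5, 3); (5, 3); (6, 3); (6, 3); (6, 3); (6, 3); (6, 5); (6, 5); (6, 5); (6, 5); (NULL, 6); (NULL, 6)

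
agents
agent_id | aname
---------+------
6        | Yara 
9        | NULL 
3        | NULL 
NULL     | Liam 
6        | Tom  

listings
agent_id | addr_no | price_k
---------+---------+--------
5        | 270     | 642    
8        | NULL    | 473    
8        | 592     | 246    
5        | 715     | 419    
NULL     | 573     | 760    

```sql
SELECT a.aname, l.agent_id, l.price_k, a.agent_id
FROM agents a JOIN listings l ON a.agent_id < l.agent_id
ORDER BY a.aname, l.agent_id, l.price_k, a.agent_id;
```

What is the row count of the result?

8

INNER JOIN keeps only pairs where the ON condition holds.
Matching on a.agent_id < l.agent_id. A NULL in a compared column never satisfies the condition.
- agent_id=6: 2 matching l row(s), so 2 row(s) emitted.
- agent_id=9: no matching l row, dropped.
- agent_id=3: 4 matching l row(s), so 4 row(s) emitted.
- agent_id=NULL: no matching l row, dropped.
- agent_id=6: 2 matching l row(s), so 2 row(s) emitted.
Total: 8 rows.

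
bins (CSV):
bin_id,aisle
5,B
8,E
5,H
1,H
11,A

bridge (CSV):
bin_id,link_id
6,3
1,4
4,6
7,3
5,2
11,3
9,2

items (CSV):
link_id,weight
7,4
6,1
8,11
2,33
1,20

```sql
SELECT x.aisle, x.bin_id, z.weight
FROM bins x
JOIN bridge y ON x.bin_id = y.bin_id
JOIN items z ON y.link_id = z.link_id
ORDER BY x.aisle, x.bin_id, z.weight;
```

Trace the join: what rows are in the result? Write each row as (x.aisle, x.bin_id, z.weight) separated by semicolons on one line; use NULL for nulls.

(B, 5, 33); (H, 5, 33)

Joins associate left-to-right: bins INNER JOIN bridge on bin_id gives 4 intermediate row(s).
Then INNER JOIN `items z` on link_id: keep only rows whose y.link_id appears in z.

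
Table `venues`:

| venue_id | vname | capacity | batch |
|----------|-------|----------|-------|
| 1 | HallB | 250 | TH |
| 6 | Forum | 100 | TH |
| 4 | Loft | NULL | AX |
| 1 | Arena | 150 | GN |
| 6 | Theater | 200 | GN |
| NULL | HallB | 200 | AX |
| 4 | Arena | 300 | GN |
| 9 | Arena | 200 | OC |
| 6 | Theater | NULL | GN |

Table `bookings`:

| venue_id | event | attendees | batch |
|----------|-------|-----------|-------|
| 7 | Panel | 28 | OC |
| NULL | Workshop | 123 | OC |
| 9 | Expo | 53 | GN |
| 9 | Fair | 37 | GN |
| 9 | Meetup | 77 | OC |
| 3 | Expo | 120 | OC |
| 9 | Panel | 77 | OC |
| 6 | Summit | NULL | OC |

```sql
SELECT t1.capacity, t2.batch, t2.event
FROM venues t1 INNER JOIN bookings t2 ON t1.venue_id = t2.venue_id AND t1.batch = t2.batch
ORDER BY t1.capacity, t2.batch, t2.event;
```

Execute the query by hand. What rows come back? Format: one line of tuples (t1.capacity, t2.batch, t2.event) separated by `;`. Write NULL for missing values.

(200, OC, Meetup); (200, OC, Panel)

INNER JOIN keeps only pairs where the ON condition holds.
Matching on t1.venue_id = t2.venue_id AND t1.batch = t2.batch. A NULL in a compared column never satisfies the condition.
- t1 row (venue_id=1, batch=TH): no match → dropped.
- t1 row (venue_id=6, batch=TH): no match → dropped.
- t1 row (venue_id=4, batch=AX): no match → dropped.
- t1 row (venue_id=1, batch=GN): no match → dropped.
- t1 row (venue_id=6, batch=GN): no match → dropped.
- t1 row (venue_id=NULL, batch=AX): no match → dropped.
- t1 row (venue_id=4, batch=GN): no match → dropped.
- t1 row (venue_id=9, batch=OC): matches 2 t2 row(s) → 2 output row(s).
- t1 row (venue_id=6, batch=GN): no match → dropped.
After projecting and ordering:
t1.capacity | t2.batch | t2.event
200 | OC | Meetup
200 | OC | Panel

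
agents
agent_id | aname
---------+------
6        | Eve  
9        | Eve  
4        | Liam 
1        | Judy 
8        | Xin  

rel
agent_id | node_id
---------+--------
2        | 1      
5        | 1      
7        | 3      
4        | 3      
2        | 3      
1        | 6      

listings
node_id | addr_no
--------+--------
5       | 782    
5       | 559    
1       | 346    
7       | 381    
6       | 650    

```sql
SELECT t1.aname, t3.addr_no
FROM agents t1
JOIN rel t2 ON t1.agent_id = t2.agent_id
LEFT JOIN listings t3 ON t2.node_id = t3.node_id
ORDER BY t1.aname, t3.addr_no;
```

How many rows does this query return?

2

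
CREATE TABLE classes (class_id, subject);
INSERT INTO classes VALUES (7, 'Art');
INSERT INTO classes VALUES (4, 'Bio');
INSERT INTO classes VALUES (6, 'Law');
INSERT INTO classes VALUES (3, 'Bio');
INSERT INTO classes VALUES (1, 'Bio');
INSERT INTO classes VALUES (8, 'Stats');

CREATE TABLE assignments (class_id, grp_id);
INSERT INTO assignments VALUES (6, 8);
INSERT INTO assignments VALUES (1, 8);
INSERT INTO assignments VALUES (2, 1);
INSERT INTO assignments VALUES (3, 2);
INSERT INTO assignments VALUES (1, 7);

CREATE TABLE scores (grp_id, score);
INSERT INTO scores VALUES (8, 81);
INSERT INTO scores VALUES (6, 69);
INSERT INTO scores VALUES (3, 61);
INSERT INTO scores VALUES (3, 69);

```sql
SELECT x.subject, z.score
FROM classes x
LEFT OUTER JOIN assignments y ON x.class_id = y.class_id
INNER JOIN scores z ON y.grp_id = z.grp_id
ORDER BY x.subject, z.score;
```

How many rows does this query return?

Step 1 — x LEFT JOIN y on class_id → 7 row(s).
Then INNER JOIN `scores z` on grp_id: keep only rows whose y.grp_id appears in z.
Result: 2 row(s).

2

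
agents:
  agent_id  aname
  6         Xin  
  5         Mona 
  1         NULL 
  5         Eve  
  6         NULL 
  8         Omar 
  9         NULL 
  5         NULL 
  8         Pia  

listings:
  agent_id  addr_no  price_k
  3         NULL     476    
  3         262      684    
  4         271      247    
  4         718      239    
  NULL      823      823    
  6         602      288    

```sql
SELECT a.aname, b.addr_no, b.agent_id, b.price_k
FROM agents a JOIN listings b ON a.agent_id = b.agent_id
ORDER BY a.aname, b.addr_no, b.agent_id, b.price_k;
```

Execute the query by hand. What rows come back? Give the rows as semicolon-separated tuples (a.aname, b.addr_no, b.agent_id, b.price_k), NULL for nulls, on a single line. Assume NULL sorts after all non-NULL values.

(Xin, 602, 6, 288); (NULL, 602, 6, 288)

INNER JOIN keeps only pairs where the ON condition holds.
Matching on a.agent_id = b.agent_id. A NULL in a compared column never satisfies the condition.
- a (agent_id=6) pairs with 1 row(s) of b.
- a (agent_id=5) has no partner → excluded.
- a (agent_id=1) has no partner → excluded.
- a (agent_id=5) has no partner → excluded.
- a (agent_id=6) pairs with 1 row(s) of b.
- a (agent_id=8) has no partner → excluded.
- a (agent_id=9) has no partner → excluded.
- a (agent_id=5) has no partner → excluded.
- a (agent_id=8) has no partner → excluded.
After projecting and ordering:
a.aname | b.addr_no | b.agent_id | b.price_k
Xin | 602 | 6 | 288
NULL | 602 | 6 | 288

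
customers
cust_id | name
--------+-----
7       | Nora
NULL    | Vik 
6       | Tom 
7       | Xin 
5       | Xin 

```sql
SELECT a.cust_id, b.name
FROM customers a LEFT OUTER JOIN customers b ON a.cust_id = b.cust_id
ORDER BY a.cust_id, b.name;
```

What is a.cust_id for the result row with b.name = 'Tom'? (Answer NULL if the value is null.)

6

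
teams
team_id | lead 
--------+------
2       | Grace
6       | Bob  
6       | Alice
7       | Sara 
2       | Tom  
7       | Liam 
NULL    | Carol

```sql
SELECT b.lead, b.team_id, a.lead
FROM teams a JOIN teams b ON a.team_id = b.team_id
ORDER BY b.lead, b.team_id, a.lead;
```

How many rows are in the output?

12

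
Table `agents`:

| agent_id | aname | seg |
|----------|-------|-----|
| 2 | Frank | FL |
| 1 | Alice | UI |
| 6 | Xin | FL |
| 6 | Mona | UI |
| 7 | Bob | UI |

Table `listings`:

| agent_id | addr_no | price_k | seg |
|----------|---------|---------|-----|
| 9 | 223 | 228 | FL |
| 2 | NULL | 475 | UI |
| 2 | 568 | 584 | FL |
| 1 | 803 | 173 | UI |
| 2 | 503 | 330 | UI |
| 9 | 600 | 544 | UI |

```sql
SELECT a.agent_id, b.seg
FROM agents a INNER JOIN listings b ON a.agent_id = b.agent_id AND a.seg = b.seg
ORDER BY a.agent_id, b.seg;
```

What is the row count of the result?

INNER JOIN keeps only pairs where the ON condition holds.
Matching on a.agent_id = b.agent_id AND a.seg = b.seg.
Matched pairs: 2.
Total: 2 rows.

2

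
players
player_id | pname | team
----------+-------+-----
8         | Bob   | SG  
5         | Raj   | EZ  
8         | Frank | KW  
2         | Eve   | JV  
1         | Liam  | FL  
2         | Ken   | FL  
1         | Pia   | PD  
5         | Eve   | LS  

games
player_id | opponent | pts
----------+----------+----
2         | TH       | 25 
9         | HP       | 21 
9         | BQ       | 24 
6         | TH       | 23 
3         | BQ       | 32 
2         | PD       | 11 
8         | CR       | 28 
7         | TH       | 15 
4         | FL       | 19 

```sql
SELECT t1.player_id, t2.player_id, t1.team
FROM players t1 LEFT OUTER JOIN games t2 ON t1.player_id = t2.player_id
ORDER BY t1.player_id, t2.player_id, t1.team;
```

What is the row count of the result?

LEFT JOIN keeps every row from `players`; unmatched rows get NULL for `games`'s columns.
Matching on t1.player_id = t2.player_id.
Matched pairs: 6; unmatched t1 rows kept: 4.
Total: 6 matched + 4 padded = 10 rows.

10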